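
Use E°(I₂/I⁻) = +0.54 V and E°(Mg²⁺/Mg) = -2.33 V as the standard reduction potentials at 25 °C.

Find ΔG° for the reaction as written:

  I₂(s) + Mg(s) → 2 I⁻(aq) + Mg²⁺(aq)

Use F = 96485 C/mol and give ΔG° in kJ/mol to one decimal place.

-553.8 kJ/mol

As written, I₂/I⁻ is reduced (cathode) and Mg²⁺/Mg is oxidised (anode), so E°cell = (+0.54) − (-2.33) = +2.87 V.
Balancing electrons gives n = 2.
ΔG° = −nFE° = −(2)(96485)(+2.87) = -553,824 J = -553.8 kJ/mol.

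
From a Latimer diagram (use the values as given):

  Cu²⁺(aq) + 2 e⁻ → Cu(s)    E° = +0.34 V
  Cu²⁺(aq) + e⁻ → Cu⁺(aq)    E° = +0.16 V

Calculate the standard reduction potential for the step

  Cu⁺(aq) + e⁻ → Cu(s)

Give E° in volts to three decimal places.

+0.520 V

Sequential free energies add, so n₃E°₃ = n₁E°₁ + n₂E°₂.
With n₃ = 2, and the known step contributing 1×(+0.16) V, the unknown satisfies 1·E° = 2×(+0.34) − 1×(+0.16) = +0.520.
E° = +0.520 / 1 = +0.520 V.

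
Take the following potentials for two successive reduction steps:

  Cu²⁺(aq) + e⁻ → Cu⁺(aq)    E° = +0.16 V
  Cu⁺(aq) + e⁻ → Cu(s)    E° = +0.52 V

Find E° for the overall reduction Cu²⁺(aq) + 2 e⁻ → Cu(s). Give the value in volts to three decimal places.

+0.340 V

Standard free energies of sequential steps add: ΔG°₃ = ΔG°₁ + ΔG°₂, so n₃E°₃ = n₁E°₁ + n₂E°₂.
E°₃ = (1×+0.16 + 1×+0.52) / 2 = (+0.680) / 2 = +0.340 V.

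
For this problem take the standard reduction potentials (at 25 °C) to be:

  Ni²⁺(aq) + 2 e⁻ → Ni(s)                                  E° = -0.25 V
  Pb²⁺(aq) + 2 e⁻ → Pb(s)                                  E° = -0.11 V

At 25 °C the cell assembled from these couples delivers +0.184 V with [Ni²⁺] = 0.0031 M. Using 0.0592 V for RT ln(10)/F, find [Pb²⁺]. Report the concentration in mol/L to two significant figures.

0.095 M

Pb²⁺/Pb is the cathode, Ni²⁺/Ni the anode: E°cell = +0.14 V, n = 2.
Overall reaction: Pb²⁺(aq) + Ni(s) → Pb(s) + Ni²⁺(aq); Q = [Ni²⁺]^1/[Pb²⁺]^1.
From E = E° − (0.0592/n) log Q: log Q = (E° − E)·n/0.0592 = (+0.14 − (+0.184))·2/0.0592 = -1.4865.
So 1·log[Pb²⁺] = 1·log(0.0031) − log Q = -2.5086 − (-1.4865) = -1.0221; [Pb²⁺] = 10^(-1.0221) ≈ 0.095 M.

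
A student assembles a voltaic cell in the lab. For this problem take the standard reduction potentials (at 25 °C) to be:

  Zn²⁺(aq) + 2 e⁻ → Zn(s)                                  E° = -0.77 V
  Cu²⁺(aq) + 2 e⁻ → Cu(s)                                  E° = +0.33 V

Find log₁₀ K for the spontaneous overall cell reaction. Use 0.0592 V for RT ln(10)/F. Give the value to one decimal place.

Cathode: Cu²⁺/Cu; anode: Zn²⁺/Zn. E°cell = +1.10 V, n = 2.
log K = nE°cell / 0.0592 = (2)(+1.10) / 0.0592 = 37.2.

37.2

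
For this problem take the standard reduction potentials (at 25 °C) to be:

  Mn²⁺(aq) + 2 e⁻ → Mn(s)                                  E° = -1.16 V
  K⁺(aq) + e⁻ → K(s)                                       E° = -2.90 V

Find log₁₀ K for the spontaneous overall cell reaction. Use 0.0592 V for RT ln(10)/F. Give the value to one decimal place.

Cathode: Mn²⁺/Mn; anode: K⁺/K. E°cell = +1.74 V, n = 2.
log K = nE°cell / 0.0592 = (2)(+1.74) / 0.0592 = 58.8.

58.8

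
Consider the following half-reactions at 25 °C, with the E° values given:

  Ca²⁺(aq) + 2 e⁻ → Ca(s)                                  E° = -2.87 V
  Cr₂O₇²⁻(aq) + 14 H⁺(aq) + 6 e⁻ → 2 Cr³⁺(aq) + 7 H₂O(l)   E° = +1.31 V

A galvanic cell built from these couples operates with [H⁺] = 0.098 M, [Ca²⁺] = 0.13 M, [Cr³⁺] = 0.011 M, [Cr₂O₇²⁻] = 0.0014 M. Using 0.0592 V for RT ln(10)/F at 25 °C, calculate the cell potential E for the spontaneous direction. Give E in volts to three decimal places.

+4.077 V

Cr₂O₇²⁻/Cr³⁺ is the cathode (higher E°), Ca²⁺/Ca the anode: E°cell = +1.31 − (-2.87) = +4.18 V, n = 6.
Overall: Cr₂O₇²⁻(aq) + 14 H⁺(aq) + 3 Ca(s) → 2 Cr³⁺(aq) + 7 H₂O(l) + 3 Ca²⁺(aq)
Q = [Cr³⁺]^2·[Ca²⁺]^3 / ([Cr₂O₇²⁻]·[H⁺]^14); log Q = 10.401.
E = E° − (0.0592/n) log Q = +4.18 − (0.0592/6)(10.401) = +4.077 V.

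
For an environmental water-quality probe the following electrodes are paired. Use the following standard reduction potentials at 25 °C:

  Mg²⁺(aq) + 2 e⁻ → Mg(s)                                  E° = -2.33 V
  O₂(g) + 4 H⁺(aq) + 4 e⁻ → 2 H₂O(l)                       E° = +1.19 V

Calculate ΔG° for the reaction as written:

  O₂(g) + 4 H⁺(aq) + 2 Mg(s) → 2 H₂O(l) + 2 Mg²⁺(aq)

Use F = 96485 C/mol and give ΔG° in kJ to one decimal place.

-1358.5 kJ

As written, O₂/H₂O is reduced (cathode) and Mg²⁺/Mg is oxidised (anode), so E°cell = (+1.19) − (-2.33) = +3.52 V.
Balancing electrons gives n = 4.
ΔG° = −nFE° = −(4)(96485)(+3.52) = -1,358,509 J = -1358.5 kJ.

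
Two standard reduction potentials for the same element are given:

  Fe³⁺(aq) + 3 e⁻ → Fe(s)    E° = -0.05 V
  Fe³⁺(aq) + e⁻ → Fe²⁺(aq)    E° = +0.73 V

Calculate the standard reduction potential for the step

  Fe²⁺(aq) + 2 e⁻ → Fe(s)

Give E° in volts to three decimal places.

Sequential free energies add, so n₃E°₃ = n₁E°₁ + n₂E°₂.
With n₃ = 3, and the known step contributing 1×(+0.73) V, the unknown satisfies 2·E° = 3×(-0.05) − 1×(+0.73) = -0.880.
E° = -0.880 / 2 = -0.440 V.

-0.440 V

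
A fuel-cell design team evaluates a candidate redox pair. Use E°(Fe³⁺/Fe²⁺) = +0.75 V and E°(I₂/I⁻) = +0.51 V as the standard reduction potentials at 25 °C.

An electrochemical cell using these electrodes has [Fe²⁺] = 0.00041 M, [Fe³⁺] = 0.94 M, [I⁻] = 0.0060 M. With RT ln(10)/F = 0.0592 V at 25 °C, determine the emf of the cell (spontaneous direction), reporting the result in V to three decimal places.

+0.307 V

Fe³⁺/Fe²⁺ is the cathode (higher E°), I₂/I⁻ the anode: E°cell = +0.75 − (+0.51) = +0.24 V, n = 2.
Overall: 2 Fe³⁺(aq) + 2 I⁻(aq) → 2 Fe²⁺(aq) + I₂(s)
Q = [Fe²⁺]^2 / ([Fe³⁺]^2·[I⁻]^2); log Q = -2.277.
E = E° − (0.0592/n) log Q = +0.24 − (0.0592/2)(-2.277) = +0.307 V.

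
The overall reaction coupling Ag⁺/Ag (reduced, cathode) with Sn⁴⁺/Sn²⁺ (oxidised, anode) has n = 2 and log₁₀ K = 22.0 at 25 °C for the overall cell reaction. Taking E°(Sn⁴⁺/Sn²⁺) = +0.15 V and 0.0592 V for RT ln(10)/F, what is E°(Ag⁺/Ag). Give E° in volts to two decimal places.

E°cell = (0.0592/n)·log K = (0.0592/2)(22.0) = +0.651 V.
Since Ag⁺/Ag is the cathode and Sn⁴⁺/Sn²⁺ the anode, E°cell = E°(Ag⁺/Ag) − E°(Sn⁴⁺/Sn²⁺).
So E°(Ag⁺/Ag) = E°cell + E°(Sn⁴⁺/Sn²⁺) = +0.651 + (+0.15) = +0.80 V.

+0.80 V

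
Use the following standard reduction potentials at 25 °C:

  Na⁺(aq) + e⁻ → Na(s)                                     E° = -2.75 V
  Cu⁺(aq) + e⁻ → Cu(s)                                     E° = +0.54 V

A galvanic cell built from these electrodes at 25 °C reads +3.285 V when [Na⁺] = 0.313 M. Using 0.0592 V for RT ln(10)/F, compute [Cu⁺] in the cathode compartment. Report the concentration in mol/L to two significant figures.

Cu⁺/Cu is the cathode, Na⁺/Na the anode: E°cell = +3.29 V, n = 1.
Overall reaction: Cu⁺(aq) + Na(s) → Cu(s) + Na⁺(aq); Q = [Na⁺]^1/[Cu⁺]^1.
From E = E° − (0.0592/n) log Q: log Q = (E° − E)·n/0.0592 = (+3.29 − (+3.285))·1/0.0592 = 0.0845.
So 1·log[Cu⁺] = 1·log(0.313) − log Q = -0.5045 − (0.0845) = -0.5890; [Cu⁺] = 10^(-0.5890) ≈ 0.26 M.

0.26 M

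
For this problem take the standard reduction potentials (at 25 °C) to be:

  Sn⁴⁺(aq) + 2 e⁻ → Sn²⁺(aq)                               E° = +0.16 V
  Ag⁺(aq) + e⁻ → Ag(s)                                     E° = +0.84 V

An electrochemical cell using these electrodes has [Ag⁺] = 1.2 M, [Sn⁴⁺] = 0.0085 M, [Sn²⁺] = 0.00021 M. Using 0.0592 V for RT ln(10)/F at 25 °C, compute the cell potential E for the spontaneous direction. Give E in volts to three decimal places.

Ag⁺/Ag is the cathode (higher E°), Sn⁴⁺/Sn²⁺ the anode: E°cell = +0.84 − (+0.16) = +0.68 V, n = 2.
Overall: 2 Ag⁺(aq) + Sn²⁺(aq) → 2 Ag(s) + Sn⁴⁺(aq)
Q = [Sn⁴⁺] / ([Ag⁺]^2·[Sn²⁺]); log Q = 1.449.
E = E° − (0.0592/n) log Q = +0.68 − (0.0592/2)(1.449) = +0.637 V.

+0.637 V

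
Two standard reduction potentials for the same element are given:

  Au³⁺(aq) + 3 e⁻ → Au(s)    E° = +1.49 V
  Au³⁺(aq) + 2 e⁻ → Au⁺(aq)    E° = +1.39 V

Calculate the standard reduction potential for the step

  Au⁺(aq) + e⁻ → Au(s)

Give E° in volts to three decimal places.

Sequential free energies add, so n₃E°₃ = n₁E°₁ + n₂E°₂.
With n₃ = 3, and the known step contributing 2×(+1.39) V, the unknown satisfies 1·E° = 3×(+1.49) − 2×(+1.39) = +1.690.
E° = +1.690 / 1 = +1.690 V.

+1.690 V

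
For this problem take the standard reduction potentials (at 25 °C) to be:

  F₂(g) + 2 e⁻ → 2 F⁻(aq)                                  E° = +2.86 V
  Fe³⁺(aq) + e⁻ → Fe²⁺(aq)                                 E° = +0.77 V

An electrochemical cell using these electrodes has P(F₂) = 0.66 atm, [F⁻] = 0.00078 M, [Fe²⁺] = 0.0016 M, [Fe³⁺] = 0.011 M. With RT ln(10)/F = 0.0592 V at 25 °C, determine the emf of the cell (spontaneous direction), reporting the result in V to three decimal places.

+2.219 V

F₂/F⁻ is the cathode (higher E°), Fe³⁺/Fe²⁺ the anode: E°cell = +2.86 − (+0.77) = +2.09 V, n = 2.
Overall: F₂(g) + 2 Fe²⁺(aq) → 2 F⁻(aq) + 2 Fe³⁺(aq)
Q = [F⁻]^2·[Fe³⁺]^2 / (P(F₂)·[Fe²⁺]^2); log Q = -4.361.
E = E° − (0.0592/n) log Q = +2.09 − (0.0592/2)(-4.361) = +2.219 V.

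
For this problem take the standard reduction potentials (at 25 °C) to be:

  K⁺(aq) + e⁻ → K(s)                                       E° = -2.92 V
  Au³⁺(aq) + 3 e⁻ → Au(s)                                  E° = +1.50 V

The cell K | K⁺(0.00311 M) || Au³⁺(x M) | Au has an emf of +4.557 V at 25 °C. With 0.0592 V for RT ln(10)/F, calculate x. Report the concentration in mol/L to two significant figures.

Au³⁺/Au is the cathode, K⁺/K the anode: E°cell = +4.42 V, n = 3.
Overall reaction: Au³⁺(aq) + 3 K(s) → Au(s) + 3 K⁺(aq); Q = [K⁺]^3/[Au³⁺]^1.
From E = E° − (0.0592/n) log Q: log Q = (E° − E)·n/0.0592 = (+4.42 − (+4.557))·3/0.0592 = -6.9426.
So 1·log[Au³⁺] = 3·log(0.00311) − log Q = -7.5217 − (-6.9426) = -0.5791; [Au³⁺] = 10^(-0.5791) ≈ 0.26 M.

0.26 M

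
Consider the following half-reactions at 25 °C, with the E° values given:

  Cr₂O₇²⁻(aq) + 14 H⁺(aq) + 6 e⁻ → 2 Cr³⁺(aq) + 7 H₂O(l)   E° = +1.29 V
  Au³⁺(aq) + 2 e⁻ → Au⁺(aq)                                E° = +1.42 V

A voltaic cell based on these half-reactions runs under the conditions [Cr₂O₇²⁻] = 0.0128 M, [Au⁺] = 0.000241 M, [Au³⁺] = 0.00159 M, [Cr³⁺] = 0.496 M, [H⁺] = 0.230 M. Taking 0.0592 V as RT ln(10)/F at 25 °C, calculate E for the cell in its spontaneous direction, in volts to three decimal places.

+0.255 V

Au³⁺/Au⁺ is the cathode (higher E°), Cr₂O₇²⁻/Cr³⁺ the anode: E°cell = +1.42 − (+1.29) = +0.13 V, n = 6.
Overall: 3 Au³⁺(aq) + 2 Cr³⁺(aq) + 7 H₂O(l) → 3 Au⁺(aq) + Cr₂O₇²⁻(aq) + 14 H⁺(aq)
Q = [Au⁺]^3·[Cr₂O₇²⁻]·[H⁺]^14 / ([Au³⁺]^3·[Cr³⁺]^2); log Q = -12.678.
E = E° − (0.0592/n) log Q = +0.13 − (0.0592/6)(-12.678) = +0.255 V.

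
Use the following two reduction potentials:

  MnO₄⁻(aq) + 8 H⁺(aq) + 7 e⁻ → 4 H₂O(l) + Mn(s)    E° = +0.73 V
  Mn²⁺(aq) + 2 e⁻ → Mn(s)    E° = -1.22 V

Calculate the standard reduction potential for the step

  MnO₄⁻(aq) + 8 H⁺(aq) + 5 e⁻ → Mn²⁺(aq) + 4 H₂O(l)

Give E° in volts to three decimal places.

Sequential free energies add, so n₃E°₃ = n₁E°₁ + n₂E°₂.
With n₃ = 7, and the known step contributing 2×(-1.22) V, the unknown satisfies 5·E° = 7×(+0.73) − 2×(-1.22) = +7.550.
E° = +7.550 / 5 = +1.510 V.

+1.510 V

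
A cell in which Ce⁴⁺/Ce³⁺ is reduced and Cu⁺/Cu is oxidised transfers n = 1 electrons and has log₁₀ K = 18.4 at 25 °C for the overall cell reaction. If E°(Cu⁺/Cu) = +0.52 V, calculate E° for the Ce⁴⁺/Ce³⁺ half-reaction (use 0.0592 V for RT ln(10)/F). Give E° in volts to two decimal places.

+1.61 V

E°cell = (0.0592/n)·log K = (0.0592/1)(18.4) = +1.089 V.
Since Ce⁴⁺/Ce³⁺ is the cathode and Cu⁺/Cu the anode, E°cell = E°(Ce⁴⁺/Ce³⁺) − E°(Cu⁺/Cu).
So E°(Ce⁴⁺/Ce³⁺) = E°cell + E°(Cu⁺/Cu) = +1.089 + (+0.52) = +1.61 V.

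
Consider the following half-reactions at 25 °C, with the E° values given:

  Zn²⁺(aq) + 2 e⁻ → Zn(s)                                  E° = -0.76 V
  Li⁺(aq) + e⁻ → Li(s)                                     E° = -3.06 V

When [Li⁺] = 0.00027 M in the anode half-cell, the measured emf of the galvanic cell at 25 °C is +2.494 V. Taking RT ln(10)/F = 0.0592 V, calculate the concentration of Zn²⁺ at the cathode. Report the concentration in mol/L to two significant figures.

0.26 M

Zn²⁺/Zn is the cathode, Li⁺/Li the anode: E°cell = +2.30 V, n = 2.
Overall reaction: Zn²⁺(aq) + 2 Li(s) → Zn(s) + 2 Li⁺(aq); Q = [Li⁺]^2/[Zn²⁺]^1.
From E = E° − (0.0592/n) log Q: log Q = (E° − E)·n/0.0592 = (+2.30 − (+2.494))·2/0.0592 = -6.5541.
So 1·log[Zn²⁺] = 2·log(0.00027) − log Q = -7.1373 − (-6.5541) = -0.5832; [Zn²⁺] = 10^(-0.5832) ≈ 0.26 M.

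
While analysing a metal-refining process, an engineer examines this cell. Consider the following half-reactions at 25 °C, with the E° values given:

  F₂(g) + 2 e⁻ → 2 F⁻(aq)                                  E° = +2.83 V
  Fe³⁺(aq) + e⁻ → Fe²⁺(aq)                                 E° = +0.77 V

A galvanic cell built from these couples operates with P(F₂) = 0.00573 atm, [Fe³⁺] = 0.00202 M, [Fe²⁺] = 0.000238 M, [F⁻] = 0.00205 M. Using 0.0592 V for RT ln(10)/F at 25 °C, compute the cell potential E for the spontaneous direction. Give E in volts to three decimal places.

F₂/F⁻ is the cathode (higher E°), Fe³⁺/Fe²⁺ the anode: E°cell = +2.83 − (+0.77) = +2.06 V, n = 2.
Overall: F₂(g) + 2 Fe²⁺(aq) → 2 F⁻(aq) + 2 Fe³⁺(aq)
Q = [F⁻]^2·[Fe³⁺]^2 / (P(F₂)·[Fe²⁺]^2); log Q = -1.277.
E = E° − (0.0592/n) log Q = +2.06 − (0.0592/2)(-1.277) = +2.098 V.

+2.098 V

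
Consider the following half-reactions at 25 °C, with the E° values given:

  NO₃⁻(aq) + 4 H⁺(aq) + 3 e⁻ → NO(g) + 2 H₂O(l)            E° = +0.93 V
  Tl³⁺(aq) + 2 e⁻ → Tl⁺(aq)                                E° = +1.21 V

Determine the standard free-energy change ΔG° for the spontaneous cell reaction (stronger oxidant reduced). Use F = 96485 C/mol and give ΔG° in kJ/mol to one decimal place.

Tl³⁺/Tl⁺ (E° = +1.21 V) is the cathode; NO₃⁻/NO (E° = +0.93 V) is the anode, so E°cell = +0.28 V.
Balancing electrons gives n = 6 (lcm of 2 and 3).
ΔG° = −nFE° = −(6)(96485)(+0.28) = -162,095 J = -162.1 kJ/mol.

-162.1 kJ/mol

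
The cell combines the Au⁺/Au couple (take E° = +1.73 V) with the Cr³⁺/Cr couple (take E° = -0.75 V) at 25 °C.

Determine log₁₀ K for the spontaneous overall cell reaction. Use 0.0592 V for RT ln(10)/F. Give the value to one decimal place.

125.7

Cathode: Au⁺/Au; anode: Cr³⁺/Cr. E°cell = +2.48 V, n = 3.
log K = nE°cell / 0.0592 = (3)(+2.48) / 0.0592 = 125.7.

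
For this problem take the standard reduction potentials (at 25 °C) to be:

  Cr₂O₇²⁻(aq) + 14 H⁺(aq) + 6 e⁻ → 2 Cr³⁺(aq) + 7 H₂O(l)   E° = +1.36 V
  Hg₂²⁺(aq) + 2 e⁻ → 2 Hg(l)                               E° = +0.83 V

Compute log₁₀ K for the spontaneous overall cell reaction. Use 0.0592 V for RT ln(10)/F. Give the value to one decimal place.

53.7

Cathode: Cr₂O₇²⁻/Cr³⁺; anode: Hg₂²⁺/Hg. E°cell = +0.53 V, n = 6.
log K = nE°cell / 0.0592 = (6)(+0.53) / 0.0592 = 53.7.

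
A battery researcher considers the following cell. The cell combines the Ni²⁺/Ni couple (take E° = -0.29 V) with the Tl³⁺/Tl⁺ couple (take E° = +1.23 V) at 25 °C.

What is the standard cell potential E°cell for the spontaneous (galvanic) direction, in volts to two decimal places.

The Tl³⁺/Tl⁺ couple has the higher reduction potential, so it is the cathode; Ni²⁺/Ni is oxidised at the anode.
E°cell = E°(cathode) − E°(anode) = (+1.23) − (-0.29) = +1.52 V.
Since E°cell > 0, the reaction is spontaneous under standard conditions.

+1.52 V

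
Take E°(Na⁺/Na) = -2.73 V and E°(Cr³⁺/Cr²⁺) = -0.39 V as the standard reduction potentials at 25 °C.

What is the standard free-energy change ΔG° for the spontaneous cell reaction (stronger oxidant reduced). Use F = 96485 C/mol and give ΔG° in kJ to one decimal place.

Cr³⁺/Cr²⁺ (E° = -0.39 V) is the cathode; Na⁺/Na (E° = -2.73 V) is the anode, so E°cell = +2.34 V.
Balancing electrons gives n = 1 (lcm of 1 and 1).
ΔG° = −nFE° = −(1)(96485)(+2.34) = -225,775 J = -225.8 kJ.

-225.8 kJ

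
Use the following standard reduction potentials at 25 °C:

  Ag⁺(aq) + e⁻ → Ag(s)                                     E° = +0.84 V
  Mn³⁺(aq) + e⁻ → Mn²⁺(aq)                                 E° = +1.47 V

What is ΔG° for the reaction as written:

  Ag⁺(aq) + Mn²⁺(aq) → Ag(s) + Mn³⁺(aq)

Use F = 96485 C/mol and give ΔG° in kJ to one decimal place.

As written, Ag⁺/Ag is reduced (cathode) and Mn³⁺/Mn²⁺ is oxidised (anode), so E°cell = (+0.84) − (+1.47) = -0.63 V.
Balancing electrons gives n = 1.
ΔG° = −nFE° = −(1)(96485)(-0.63) = 60,786 J = +60.8 kJ.

+60.8 kJ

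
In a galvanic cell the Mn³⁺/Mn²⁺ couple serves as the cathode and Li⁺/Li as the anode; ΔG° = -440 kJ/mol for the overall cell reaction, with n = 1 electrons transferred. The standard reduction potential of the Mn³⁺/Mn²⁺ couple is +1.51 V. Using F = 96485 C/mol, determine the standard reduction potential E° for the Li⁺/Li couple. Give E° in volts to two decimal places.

-3.05 V

E°cell = −ΔG°/(nF) = −(-440×10³)/((1)(96485)) = +4.560 V.
Since Mn³⁺/Mn²⁺ is the cathode and Li⁺/Li the anode, E°cell = E°(Mn³⁺/Mn²⁺) − E°(Li⁺/Li).
So E°(Li⁺/Li) = E°(Mn³⁺/Mn²⁺) − E°cell = (+1.51) − (+4.560) = -3.05 V.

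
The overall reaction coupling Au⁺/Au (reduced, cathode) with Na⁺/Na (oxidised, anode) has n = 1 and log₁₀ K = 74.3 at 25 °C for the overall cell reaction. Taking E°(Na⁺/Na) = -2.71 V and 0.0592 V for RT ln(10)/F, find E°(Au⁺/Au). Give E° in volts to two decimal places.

E°cell = (0.0592/n)·log K = (0.0592/1)(74.3) = +4.399 V.
Since Au⁺/Au is the cathode and Na⁺/Na the anode, E°cell = E°(Au⁺/Au) − E°(Na⁺/Na).
So E°(Au⁺/Au) = E°cell + E°(Na⁺/Na) = +4.399 + (-2.71) = +1.69 V.

+1.69 V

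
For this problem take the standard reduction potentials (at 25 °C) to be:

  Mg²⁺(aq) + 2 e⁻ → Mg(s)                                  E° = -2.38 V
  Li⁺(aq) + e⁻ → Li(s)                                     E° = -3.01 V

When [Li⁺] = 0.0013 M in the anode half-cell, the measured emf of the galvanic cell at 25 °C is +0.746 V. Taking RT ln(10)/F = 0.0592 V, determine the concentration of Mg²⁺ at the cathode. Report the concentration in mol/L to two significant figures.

0.014 M

Mg²⁺/Mg is the cathode, Li⁺/Li the anode: E°cell = +0.63 V, n = 2.
Overall reaction: Mg²⁺(aq) + 2 Li(s) → Mg(s) + 2 Li⁺(aq); Q = [Li⁺]^2/[Mg²⁺]^1.
From E = E° − (0.0592/n) log Q: log Q = (E° − E)·n/0.0592 = (+0.63 − (+0.746))·2/0.0592 = -3.9189.
So 1·log[Mg²⁺] = 2·log(0.0013) − log Q = -5.7721 − (-3.9189) = -1.8532; [Mg²⁺] = 10^(-1.8532) ≈ 0.014 M.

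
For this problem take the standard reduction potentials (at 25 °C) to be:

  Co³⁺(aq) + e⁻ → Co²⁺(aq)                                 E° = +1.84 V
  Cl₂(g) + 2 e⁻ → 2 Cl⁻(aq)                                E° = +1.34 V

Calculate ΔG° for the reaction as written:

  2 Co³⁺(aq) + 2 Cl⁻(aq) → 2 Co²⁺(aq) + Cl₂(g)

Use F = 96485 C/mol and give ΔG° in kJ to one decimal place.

-96.5 kJ

As written, Co³⁺/Co²⁺ is reduced (cathode) and Cl₂/Cl⁻ is oxidised (anode), so E°cell = (+1.84) − (+1.34) = +0.50 V.
Balancing electrons gives n = 2.
ΔG° = −nFE° = −(2)(96485)(+0.50) = -96,485 J = -96.5 kJ.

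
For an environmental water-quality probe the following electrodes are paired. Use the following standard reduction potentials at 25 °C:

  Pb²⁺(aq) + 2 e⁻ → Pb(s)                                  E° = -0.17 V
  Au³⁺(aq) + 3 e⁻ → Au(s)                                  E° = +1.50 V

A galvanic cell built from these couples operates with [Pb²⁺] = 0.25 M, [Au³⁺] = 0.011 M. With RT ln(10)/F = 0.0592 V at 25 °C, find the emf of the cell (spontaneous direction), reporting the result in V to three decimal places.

Au³⁺/Au is the cathode (higher E°), Pb²⁺/Pb the anode: E°cell = +1.50 − (-0.17) = +1.67 V, n = 6.
Overall: 2 Au³⁺(aq) + 3 Pb(s) → 2 Au(s) + 3 Pb²⁺(aq)
Q = [Pb²⁺]^3 / ([Au³⁺]^2); log Q = 2.111.
E = E° − (0.0592/n) log Q = +1.67 − (0.0592/6)(2.111) = +1.649 V.

+1.649 V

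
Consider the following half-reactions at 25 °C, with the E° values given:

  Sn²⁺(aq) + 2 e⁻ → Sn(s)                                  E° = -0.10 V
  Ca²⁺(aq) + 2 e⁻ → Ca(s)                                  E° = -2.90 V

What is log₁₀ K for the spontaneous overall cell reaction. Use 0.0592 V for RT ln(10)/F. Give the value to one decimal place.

94.6

Cathode: Sn²⁺/Sn; anode: Ca²⁺/Ca. E°cell = +2.80 V, n = 2.
log K = nE°cell / 0.0592 = (2)(+2.80) / 0.0592 = 94.6.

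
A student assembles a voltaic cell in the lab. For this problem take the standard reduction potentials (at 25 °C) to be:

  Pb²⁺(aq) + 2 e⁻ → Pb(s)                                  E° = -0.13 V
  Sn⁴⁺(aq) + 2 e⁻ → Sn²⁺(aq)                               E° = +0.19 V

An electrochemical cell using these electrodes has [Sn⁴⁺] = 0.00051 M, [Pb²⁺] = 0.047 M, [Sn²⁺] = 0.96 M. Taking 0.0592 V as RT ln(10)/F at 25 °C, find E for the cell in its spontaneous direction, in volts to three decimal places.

+0.262 V

Sn⁴⁺/Sn²⁺ is the cathode (higher E°), Pb²⁺/Pb the anode: E°cell = +0.19 − (-0.13) = +0.32 V, n = 2.
Overall: Sn⁴⁺(aq) + Pb(s) → Sn²⁺(aq) + Pb²⁺(aq)
Q = [Sn²⁺]·[Pb²⁺] / ([Sn⁴⁺]); log Q = 1.947.
E = E° − (0.0592/n) log Q = +0.32 − (0.0592/2)(1.947) = +0.262 V.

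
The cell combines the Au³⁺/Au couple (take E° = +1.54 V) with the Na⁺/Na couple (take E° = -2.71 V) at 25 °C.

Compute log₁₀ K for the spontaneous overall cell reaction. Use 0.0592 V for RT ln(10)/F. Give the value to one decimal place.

Cathode: Au³⁺/Au; anode: Na⁺/Na. E°cell = +4.25 V, n = 3.
log K = nE°cell / 0.0592 = (3)(+4.25) / 0.0592 = 215.4.

215.4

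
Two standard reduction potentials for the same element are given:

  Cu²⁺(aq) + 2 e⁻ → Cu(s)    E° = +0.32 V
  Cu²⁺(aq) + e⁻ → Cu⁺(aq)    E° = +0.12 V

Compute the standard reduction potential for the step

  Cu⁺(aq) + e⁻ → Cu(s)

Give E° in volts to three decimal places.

+0.520 V

Sequential free energies add, so n₃E°₃ = n₁E°₁ + n₂E°₂.
With n₃ = 2, and the known step contributing 1×(+0.12) V, the unknown satisfies 1·E° = 2×(+0.32) − 1×(+0.12) = +0.520.
E° = +0.520 / 1 = +0.520 V.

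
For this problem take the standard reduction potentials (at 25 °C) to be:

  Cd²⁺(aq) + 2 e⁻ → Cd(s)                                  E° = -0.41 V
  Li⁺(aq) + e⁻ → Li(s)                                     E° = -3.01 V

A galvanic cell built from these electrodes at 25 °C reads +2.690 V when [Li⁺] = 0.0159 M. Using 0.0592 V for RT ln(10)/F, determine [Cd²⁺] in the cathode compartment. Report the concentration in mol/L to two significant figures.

Cd²⁺/Cd is the cathode, Li⁺/Li the anode: E°cell = +2.60 V, n = 2.
Overall reaction: Cd²⁺(aq) + 2 Li(s) → Cd(s) + 2 Li⁺(aq); Q = [Li⁺]^2/[Cd²⁺]^1.
From E = E° − (0.0592/n) log Q: log Q = (E° − E)·n/0.0592 = (+2.60 − (+2.690))·2/0.0592 = -3.0405.
So 1·log[Cd²⁺] = 2·log(0.0159) − log Q = -3.5972 − (-3.0405) = -0.5567; [Cd²⁺] = 10^(-0.5567) ≈ 0.28 M.

0.28 M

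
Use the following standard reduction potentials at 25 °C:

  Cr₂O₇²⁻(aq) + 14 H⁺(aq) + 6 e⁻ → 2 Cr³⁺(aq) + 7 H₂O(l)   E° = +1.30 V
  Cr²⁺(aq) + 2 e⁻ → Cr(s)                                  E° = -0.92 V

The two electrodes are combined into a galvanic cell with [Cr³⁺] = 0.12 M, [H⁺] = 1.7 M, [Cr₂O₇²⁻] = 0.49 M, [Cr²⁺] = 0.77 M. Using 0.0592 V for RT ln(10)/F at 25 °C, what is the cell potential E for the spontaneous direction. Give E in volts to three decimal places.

Cr₂O₇²⁻/Cr³⁺ is the cathode (higher E°), Cr²⁺/Cr the anode: E°cell = +1.30 − (-0.92) = +2.22 V, n = 6.
Overall: Cr₂O₇²⁻(aq) + 14 H⁺(aq) + 3 Cr(s) → 2 Cr³⁺(aq) + 7 H₂O(l) + 3 Cr²⁺(aq)
Q = [Cr³⁺]^2·[Cr²⁺]^3 / ([Cr₂O₇²⁻]·[H⁺]^14); log Q = -5.099.
E = E° − (0.0592/n) log Q = +2.22 − (0.0592/6)(-5.099) = +2.270 V.

+2.270 V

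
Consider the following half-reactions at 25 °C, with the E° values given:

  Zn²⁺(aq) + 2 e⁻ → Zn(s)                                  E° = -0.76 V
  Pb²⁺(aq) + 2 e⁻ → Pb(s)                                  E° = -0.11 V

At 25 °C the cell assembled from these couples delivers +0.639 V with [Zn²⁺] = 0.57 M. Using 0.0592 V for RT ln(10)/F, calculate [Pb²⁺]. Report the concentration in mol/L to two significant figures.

0.24 M

Pb²⁺/Pb is the cathode, Zn²⁺/Zn the anode: E°cell = +0.65 V, n = 2.
Overall reaction: Pb²⁺(aq) + Zn(s) → Pb(s) + Zn²⁺(aq); Q = [Zn²⁺]^1/[Pb²⁺]^1.
From E = E° − (0.0592/n) log Q: log Q = (E° − E)·n/0.0592 = (+0.65 − (+0.639))·2/0.0592 = 0.3716.
So 1·log[Pb²⁺] = 1·log(0.57) − log Q = -0.2441 − (0.3716) = -0.6157; [Pb²⁺] = 10^(-0.6157) ≈ 0.24 M.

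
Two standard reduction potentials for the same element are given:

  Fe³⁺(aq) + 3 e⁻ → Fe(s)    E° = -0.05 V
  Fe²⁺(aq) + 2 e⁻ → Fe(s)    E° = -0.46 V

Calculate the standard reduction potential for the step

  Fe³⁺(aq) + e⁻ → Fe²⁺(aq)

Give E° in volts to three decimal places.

Sequential free energies add, so n₃E°₃ = n₁E°₁ + n₂E°₂.
With n₃ = 3, and the known step contributing 2×(-0.46) V, the unknown satisfies 1·E° = 3×(-0.05) − 2×(-0.46) = +0.770.
E° = +0.770 / 1 = +0.770 V.

+0.770 V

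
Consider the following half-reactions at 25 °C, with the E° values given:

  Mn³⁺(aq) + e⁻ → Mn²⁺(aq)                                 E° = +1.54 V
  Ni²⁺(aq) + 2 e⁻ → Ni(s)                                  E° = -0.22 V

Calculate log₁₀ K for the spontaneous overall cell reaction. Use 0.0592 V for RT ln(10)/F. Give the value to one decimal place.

59.5

Cathode: Mn³⁺/Mn²⁺; anode: Ni²⁺/Ni. E°cell = +1.76 V, n = 2.
log K = nE°cell / 0.0592 = (2)(+1.76) / 0.0592 = 59.5.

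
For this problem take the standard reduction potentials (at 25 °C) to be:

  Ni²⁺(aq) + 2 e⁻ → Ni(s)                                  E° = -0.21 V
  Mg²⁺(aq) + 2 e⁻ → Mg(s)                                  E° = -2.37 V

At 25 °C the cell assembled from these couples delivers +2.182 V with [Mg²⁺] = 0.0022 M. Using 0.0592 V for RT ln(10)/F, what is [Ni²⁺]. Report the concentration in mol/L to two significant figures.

Ni²⁺/Ni is the cathode, Mg²⁺/Mg the anode: E°cell = +2.16 V, n = 2.
Overall reaction: Ni²⁺(aq) + Mg(s) → Ni(s) + Mg²⁺(aq); Q = [Mg²⁺]^1/[Ni²⁺]^1.
From E = E° − (0.0592/n) log Q: log Q = (E° − E)·n/0.0592 = (+2.16 − (+2.182))·2/0.0592 = -0.7432.
So 1·log[Ni²⁺] = 1·log(0.0022) − log Q = -2.6576 − (-0.7432) = -1.9144; [Ni²⁺] = 10^(-1.9144) ≈ 0.012 M.

0.012 M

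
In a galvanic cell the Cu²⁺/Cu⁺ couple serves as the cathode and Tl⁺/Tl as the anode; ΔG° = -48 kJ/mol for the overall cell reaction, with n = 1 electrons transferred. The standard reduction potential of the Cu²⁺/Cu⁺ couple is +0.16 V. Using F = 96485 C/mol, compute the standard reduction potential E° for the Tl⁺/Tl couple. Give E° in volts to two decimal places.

-0.34 V

E°cell = −ΔG°/(nF) = −(-48×10³)/((1)(96485)) = +0.497 V.
Since Cu²⁺/Cu⁺ is the cathode and Tl⁺/Tl the anode, E°cell = E°(Cu²⁺/Cu⁺) − E°(Tl⁺/Tl).
So E°(Tl⁺/Tl) = E°(Cu²⁺/Cu⁺) − E°cell = (+0.16) − (+0.497) = -0.34 V.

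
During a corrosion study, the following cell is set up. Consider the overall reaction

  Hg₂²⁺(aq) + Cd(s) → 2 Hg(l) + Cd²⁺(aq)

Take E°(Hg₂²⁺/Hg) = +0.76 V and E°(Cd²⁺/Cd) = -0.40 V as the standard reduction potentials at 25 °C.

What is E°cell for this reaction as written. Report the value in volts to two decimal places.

+1.16 V

The Hg₂²⁺/Hg couple has the higher reduction potential, so it is the cathode; Cd²⁺/Cd is oxidised at the anode.
E°cell = E°(cathode) − E°(anode) = (+0.76) − (-0.40) = +1.16 V.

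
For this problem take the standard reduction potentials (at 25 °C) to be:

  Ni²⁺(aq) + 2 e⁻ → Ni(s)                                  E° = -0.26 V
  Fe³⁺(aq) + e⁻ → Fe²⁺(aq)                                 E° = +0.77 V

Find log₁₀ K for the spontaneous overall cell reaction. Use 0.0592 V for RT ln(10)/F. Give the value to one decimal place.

34.8

Cathode: Fe³⁺/Fe²⁺; anode: Ni²⁺/Ni. E°cell = +1.03 V, n = 2.
log K = nE°cell / 0.0592 = (2)(+1.03) / 0.0592 = 34.8.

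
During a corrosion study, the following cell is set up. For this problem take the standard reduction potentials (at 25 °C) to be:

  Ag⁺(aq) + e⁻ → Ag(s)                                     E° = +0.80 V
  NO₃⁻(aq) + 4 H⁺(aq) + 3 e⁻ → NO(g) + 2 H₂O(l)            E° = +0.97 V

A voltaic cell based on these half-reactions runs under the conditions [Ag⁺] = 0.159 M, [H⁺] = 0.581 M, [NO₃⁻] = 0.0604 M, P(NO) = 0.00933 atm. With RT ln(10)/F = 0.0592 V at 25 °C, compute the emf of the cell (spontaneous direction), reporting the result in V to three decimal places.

NO₃⁻/NO is the cathode (higher E°), Ag⁺/Ag the anode: E°cell = +0.97 − (+0.80) = +0.17 V, n = 3.
Overall: NO₃⁻(aq) + 4 H⁺(aq) + 3 Ag(s) → NO(g) + 2 H₂O(l) + 3 Ag⁺(aq)
Q = P(NO)·[Ag⁺]^3 / ([NO₃⁻]·[H⁺]^4); log Q = -2.264.
E = E° − (0.0592/n) log Q = +0.17 − (0.0592/3)(-2.264) = +0.215 V.

+0.215 V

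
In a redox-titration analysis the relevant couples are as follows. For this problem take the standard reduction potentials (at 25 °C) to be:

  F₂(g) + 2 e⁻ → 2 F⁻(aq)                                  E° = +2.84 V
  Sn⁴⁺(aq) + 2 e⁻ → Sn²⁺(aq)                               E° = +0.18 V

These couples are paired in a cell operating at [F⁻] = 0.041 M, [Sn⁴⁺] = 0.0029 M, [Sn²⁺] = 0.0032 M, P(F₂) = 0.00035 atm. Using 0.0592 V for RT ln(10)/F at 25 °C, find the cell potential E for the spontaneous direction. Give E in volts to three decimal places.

+2.641 V

F₂/F⁻ is the cathode (higher E°), Sn⁴⁺/Sn²⁺ the anode: E°cell = +2.84 − (+0.18) = +2.66 V, n = 2.
Overall: F₂(g) + Sn²⁺(aq) → 2 F⁻(aq) + Sn⁴⁺(aq)
Q = [F⁻]^2·[Sn⁴⁺] / (P(F₂)·[Sn²⁺]); log Q = 0.639.
E = E° − (0.0592/n) log Q = +2.66 − (0.0592/2)(0.639) = +2.641 V.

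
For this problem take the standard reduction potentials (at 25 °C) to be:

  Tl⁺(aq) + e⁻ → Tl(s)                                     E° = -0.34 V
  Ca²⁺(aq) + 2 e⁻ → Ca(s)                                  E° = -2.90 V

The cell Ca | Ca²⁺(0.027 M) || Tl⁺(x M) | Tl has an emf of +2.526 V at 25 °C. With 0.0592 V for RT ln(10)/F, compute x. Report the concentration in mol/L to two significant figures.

Tl⁺/Tl is the cathode, Ca²⁺/Ca the anode: E°cell = +2.56 V, n = 2.
Overall reaction: 2 Tl⁺(aq) + Ca(s) → 2 Tl(s) + Ca²⁺(aq); Q = [Ca²⁺]^1/[Tl⁺]^2.
From E = E° − (0.0592/n) log Q: log Q = (E° − E)·n/0.0592 = (+2.56 − (+2.526))·2/0.0592 = 1.1486.
So 2·log[Tl⁺] = 1·log(0.027) − log Q = -1.5686 − (1.1486) = -2.7172; log[Tl⁺] = -2.7172 / 2 = -1.3586; [Tl⁺] = 10^(-1.3586) ≈ 0.044 M.

0.044 M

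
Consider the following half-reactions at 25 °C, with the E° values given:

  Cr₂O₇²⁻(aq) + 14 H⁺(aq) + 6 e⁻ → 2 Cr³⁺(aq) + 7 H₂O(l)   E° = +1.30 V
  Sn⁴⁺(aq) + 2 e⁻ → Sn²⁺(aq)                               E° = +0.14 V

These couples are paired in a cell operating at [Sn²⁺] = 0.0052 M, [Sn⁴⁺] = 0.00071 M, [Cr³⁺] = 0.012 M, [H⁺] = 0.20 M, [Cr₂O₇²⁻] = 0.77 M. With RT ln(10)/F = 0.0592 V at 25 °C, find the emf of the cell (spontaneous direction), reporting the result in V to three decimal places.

Cr₂O₇²⁻/Cr³⁺ is the cathode (higher E°), Sn⁴⁺/Sn²⁺ the anode: E°cell = +1.30 − (+0.14) = +1.16 V, n = 6.
Overall: Cr₂O₇²⁻(aq) + 14 H⁺(aq) + 3 Sn²⁺(aq) → 2 Cr³⁺(aq) + 7 H₂O(l) + 3 Sn⁴⁺(aq)
Q = [Cr³⁺]^2·[Sn⁴⁺]^3 / ([Cr₂O₇²⁻]·[H⁺]^14·[Sn²⁺]^3); log Q = 3.463.
E = E° − (0.0592/n) log Q = +1.16 − (0.0592/6)(3.463) = +1.126 V.

+1.126 V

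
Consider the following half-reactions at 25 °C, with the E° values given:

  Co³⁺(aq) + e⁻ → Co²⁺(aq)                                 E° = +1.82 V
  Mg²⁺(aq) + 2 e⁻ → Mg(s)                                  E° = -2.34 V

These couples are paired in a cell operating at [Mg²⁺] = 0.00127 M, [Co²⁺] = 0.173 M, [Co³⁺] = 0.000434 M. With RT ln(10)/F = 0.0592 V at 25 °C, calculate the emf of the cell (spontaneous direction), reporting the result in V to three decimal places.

Co³⁺/Co²⁺ is the cathode (higher E°), Mg²⁺/Mg the anode: E°cell = +1.82 − (-2.34) = +4.16 V, n = 2.
Overall: 2 Co³⁺(aq) + Mg(s) → 2 Co²⁺(aq) + Mg²⁺(aq)
Q = [Co²⁺]^2·[Mg²⁺] / ([Co³⁺]^2); log Q = 2.305.
E = E° − (0.0592/n) log Q = +4.16 − (0.0592/2)(2.305) = +4.092 V.

+4.092 V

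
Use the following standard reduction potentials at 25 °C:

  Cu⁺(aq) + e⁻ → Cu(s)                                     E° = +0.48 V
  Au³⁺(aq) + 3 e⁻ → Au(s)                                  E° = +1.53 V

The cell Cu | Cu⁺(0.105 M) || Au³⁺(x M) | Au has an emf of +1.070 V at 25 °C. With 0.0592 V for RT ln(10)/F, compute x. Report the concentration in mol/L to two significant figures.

Au³⁺/Au is the cathode, Cu⁺/Cu the anode: E°cell = +1.05 V, n = 3.
Overall reaction: Au³⁺(aq) + 3 Cu(s) → Au(s) + 3 Cu⁺(aq); Q = [Cu⁺]^3/[Au³⁺]^1.
From E = E° − (0.0592/n) log Q: log Q = (E° − E)·n/0.0592 = (+1.05 − (+1.070))·3/0.0592 = -1.0135.
So 1·log[Au³⁺] = 3·log(0.105) − log Q = -2.9364 − (-1.0135) = -1.9229; [Au³⁺] = 10^(-1.9229) ≈ 0.012 M.

0.012 M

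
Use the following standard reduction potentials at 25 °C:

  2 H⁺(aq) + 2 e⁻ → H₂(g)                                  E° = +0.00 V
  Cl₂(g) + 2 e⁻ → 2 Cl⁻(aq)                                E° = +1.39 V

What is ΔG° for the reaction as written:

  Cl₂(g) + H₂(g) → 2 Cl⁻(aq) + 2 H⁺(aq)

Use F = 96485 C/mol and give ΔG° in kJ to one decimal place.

As written, Cl₂/Cl⁻ is reduced (cathode) and H⁺/H₂ is oxidised (anode), so E°cell = (+1.39) − (+0.00) = +1.39 V.
Balancing electrons gives n = 2.
ΔG° = −nFE° = −(2)(96485)(+1.39) = -268,228 J = -268.2 kJ.

-268.2 kJ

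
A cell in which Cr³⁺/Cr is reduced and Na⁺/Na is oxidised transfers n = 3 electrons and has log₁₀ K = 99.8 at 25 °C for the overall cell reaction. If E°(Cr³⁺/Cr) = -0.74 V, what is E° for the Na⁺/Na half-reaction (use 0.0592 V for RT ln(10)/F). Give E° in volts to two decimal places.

-2.71 V

E°cell = (0.0592/n)·log K = (0.0592/3)(99.8) = +1.969 V.
Since Cr³⁺/Cr is the cathode and Na⁺/Na the anode, E°cell = E°(Cr³⁺/Cr) − E°(Na⁺/Na).
So E°(Na⁺/Na) = E°(Cr³⁺/Cr) − E°cell = (-0.74) − (+1.969) = -2.71 V.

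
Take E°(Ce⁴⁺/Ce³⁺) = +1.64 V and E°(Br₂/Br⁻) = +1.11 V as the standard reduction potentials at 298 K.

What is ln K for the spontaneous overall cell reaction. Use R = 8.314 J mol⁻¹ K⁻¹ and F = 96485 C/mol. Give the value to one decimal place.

41.3

Cathode: Ce⁴⁺/Ce³⁺; anode: Br₂/Br⁻. E°cell = (+1.64) − (+1.11) = +0.53 V, with n = 2.
ΔG° = −nFE° = −RT ln K, so ln K = nFE°/(RT) = (2)(96485)(+0.53) / ((8.314)(298)) = 41.280.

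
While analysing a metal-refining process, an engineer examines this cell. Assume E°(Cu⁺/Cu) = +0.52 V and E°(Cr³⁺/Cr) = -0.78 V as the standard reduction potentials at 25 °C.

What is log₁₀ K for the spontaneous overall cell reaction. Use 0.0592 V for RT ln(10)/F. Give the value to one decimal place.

Cathode: Cu⁺/Cu; anode: Cr³⁺/Cr. E°cell = +1.30 V, n = 3.
log K = nE°cell / 0.0592 = (3)(+1.30) / 0.0592 = 65.9.

65.9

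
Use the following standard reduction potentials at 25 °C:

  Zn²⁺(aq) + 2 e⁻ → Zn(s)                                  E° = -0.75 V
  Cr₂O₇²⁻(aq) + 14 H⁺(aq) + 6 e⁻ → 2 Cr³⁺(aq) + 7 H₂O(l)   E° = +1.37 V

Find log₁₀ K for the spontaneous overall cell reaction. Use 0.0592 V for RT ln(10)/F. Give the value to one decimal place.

Cathode: Cr₂O₇²⁻/Cr³⁺; anode: Zn²⁺/Zn. E°cell = +2.12 V, n = 6.
log K = nE°cell / 0.0592 = (6)(+2.12) / 0.0592 = 214.9.

214.9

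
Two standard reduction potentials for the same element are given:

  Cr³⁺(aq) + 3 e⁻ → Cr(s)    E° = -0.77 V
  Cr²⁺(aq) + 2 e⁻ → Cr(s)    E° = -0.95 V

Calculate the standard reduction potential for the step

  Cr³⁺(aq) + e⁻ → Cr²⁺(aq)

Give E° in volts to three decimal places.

Sequential free energies add, so n₃E°₃ = n₁E°₁ + n₂E°₂.
With n₃ = 3, and the known step contributing 2×(-0.95) V, the unknown satisfies 1·E° = 3×(-0.77) − 2×(-0.95) = -0.410.
E° = -0.410 / 1 = -0.410 V.

-0.410 V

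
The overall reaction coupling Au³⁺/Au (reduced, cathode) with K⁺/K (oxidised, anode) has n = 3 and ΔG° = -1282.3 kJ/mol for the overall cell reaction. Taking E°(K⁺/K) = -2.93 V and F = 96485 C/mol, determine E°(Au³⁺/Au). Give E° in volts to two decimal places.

+1.50 V

E°cell = −ΔG°/(nF) = −(-1282.3×10³)/((3)(96485)) = +4.430 V.
Since Au³⁺/Au is the cathode and K⁺/K the anode, E°cell = E°(Au³⁺/Au) − E°(K⁺/K).
So E°(Au³⁺/Au) = E°cell + E°(K⁺/K) = +4.430 + (-2.93) = +1.50 V.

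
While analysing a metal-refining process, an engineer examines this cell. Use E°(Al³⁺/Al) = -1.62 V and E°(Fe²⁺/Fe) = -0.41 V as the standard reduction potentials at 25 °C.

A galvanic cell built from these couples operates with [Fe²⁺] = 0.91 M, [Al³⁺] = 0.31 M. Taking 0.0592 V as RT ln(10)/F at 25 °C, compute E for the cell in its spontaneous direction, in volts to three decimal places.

Fe²⁺/Fe is the cathode (higher E°), Al³⁺/Al the anode: E°cell = -0.41 − (-1.62) = +1.21 V, n = 6.
Overall: 3 Fe²⁺(aq) + 2 Al(s) → 3 Fe(s) + 2 Al³⁺(aq)
Q = [Al³⁺]^2 / ([Fe²⁺]^3); log Q = -0.894.
E = E° − (0.0592/n) log Q = +1.21 − (0.0592/6)(-0.894) = +1.219 V.

+1.219 V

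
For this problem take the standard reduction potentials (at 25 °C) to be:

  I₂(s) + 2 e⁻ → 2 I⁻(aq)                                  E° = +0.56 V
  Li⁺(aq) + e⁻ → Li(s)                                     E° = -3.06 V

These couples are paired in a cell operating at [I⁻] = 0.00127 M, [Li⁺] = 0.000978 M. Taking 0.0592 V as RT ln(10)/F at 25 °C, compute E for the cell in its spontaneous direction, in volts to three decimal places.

I₂/I⁻ is the cathode (higher E°), Li⁺/Li the anode: E°cell = +0.56 − (-3.06) = +3.62 V, n = 2.
Overall: I₂(s) + 2 Li(s) → 2 I⁻(aq) + 2 Li⁺(aq)
Q = [I⁻]^2·[Li⁺]^2; log Q = -11.812.
E = E° − (0.0592/n) log Q = +3.62 − (0.0592/2)(-11.812) = +3.970 V.

+3.970 V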